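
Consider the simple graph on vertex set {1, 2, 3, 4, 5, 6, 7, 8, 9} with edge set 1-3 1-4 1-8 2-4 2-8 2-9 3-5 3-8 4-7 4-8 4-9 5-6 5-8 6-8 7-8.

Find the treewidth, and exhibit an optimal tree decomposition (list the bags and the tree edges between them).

Each bag holds 3 vertices, so the decomposition has width 2, which upper-bounds the treewidth. On the other hand G contains the 3-clique {1, 3, 8}. A clique must lie in a single bag of any decomposition, so no decomposition can have width below 2. Hence tw(G) = 2 exactly.

Treewidth 2.
One optimal decomposition is:
Bags: B1 = {1, 4, 8}  B2 = {2, 4, 8}  B3 = {1, 3, 8}  B4 = {3, 5, 8}  B5 = {5, 6, 8}  B6 = {2, 4, 9}  B7 = {4, 7, 8}
Tree: B1–B2, B1–B3, B3–B4, B4–B5, B2–B6, B1–B7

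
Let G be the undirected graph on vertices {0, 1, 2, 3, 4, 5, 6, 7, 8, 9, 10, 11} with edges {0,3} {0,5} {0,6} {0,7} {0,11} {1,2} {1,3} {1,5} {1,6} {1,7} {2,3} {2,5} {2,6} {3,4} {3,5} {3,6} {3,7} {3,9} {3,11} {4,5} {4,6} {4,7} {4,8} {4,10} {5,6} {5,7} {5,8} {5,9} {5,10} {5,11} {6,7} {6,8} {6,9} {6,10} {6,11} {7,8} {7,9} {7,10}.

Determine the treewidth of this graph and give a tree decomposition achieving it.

Treewidth 4.
Bags: B1 = {0, 3, 5, 6, 7}  B2 = {0, 3, 5, 6, 11}  B3 = {3, 4, 5, 6, 7}  B4 = {3, 5, 6, 7, 9}  B5 = {4, 5, 6, 7, 8}  B6 = {1, 3, 5, 6, 7}  B7 = {4, 5, 6, 7, 10}  B8 = {1, 2, 3, 5, 6}
Tree: B1–B2, B1–B3, B1–B4, B3–B5, B3–B6, B3–B7, B6–B8

Every bag has size at most 5, so the width is 5 − 1 = 4 and tw(G) ≤ 4. Conversely, {4, 5, 6, 7, 8} is a clique of size 5, and the vertices of any clique must share a bag in every tree decomposition; so some bag has ≥ 5 vertices and tw(G) ≥ 4. The upper and lower bounds meet at 4, so that is the treewidth.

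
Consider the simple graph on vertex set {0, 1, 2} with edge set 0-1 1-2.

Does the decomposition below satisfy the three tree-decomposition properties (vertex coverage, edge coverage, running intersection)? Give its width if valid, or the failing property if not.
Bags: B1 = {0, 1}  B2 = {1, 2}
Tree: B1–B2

Every vertex of G appears in some bag (union = {0, 1, 2}); every edge is covered by a bag; and for each vertex v the set of bags containing v is connected in the bag tree. The decomposition is therefore valid. The largest bag has 2 vertices, so the width is 1.

Yes; width 1.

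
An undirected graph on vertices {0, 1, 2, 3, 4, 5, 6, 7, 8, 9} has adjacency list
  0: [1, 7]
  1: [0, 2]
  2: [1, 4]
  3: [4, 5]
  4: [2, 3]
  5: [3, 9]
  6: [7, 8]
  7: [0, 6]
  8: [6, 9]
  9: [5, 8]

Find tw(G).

A width-2 tree decomposition is:
Bags: B1 = {3, 4, 5}  B2 = {2, 4, 5}  B3 = {1, 2, 5}  B4 = {0, 1, 5}  B5 = {0, 5, 7}  B6 = {5, 6, 7}  B7 = {5, 6, 8}  B8 = {5, 8, 9}
Tree: B1–B2, B2–B3, B3–B4, B4–B5, B5–B6, B6–B7, B7–B8
The largest bag has 3 vertices, giving width 2; this decomposition certifies tw(G) ≤ 2. The edges 5–3–4–2–1–0–7–6–8–9–5 form a cycle, so G is not a tree and its treewidth is at least 2. Therefore the treewidth is 2.

2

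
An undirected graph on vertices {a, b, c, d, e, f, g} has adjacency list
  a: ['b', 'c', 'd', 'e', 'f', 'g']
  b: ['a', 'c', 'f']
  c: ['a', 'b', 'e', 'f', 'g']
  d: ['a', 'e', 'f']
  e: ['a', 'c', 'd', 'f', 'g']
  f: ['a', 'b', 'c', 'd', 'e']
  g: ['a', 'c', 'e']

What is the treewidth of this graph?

A width-3 tree decomposition is:
Bags: B1 = {a, c, e, g}  B2 = {a, c, e, f}  B3 = {a, d, e, f}  B4 = {a, b, c, f}
Tree: B1–B2, B2–B3, B2–B4
Each bag holds 4 vertices, so the decomposition has width 3, which upper-bounds the treewidth. Conversely, {a, c, e, g} is a clique of size 4, and the vertices of any clique must share a bag in every tree decomposition; so some bag has ≥ 4 vertices and tw(G) ≥ 3. Combining the bounds, tw(G) = 3.

3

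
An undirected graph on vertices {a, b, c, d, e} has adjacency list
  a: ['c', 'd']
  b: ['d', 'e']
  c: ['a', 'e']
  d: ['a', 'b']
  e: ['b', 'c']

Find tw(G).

2

A width-2 tree decomposition is:
Bags: B1 = {a, c, e}  B2 = {a, d, e}  B3 = {b, d, e}
Tree: B1–B2, B2–B3
The largest bag has 3 vertices, giving width 2; this decomposition certifies tw(G) ≤ 2. Since e–c–a–d–b–e is a cycle in G, G is not acyclic. Forests are exactly the graphs of treewidth ≤ 1, so tw(G) ≥ 2. Hence tw(G) = 2 exactly.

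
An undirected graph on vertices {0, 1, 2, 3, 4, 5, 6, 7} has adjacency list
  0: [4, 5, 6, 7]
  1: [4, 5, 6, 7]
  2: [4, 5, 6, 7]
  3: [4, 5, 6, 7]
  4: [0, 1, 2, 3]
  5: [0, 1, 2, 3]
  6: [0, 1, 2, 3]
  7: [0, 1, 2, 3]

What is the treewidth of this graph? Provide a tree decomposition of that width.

Treewidth 4.
One such decomposition:
Bags: B1 = {3, 4, 5, 6, 7}  B2 = {1, 4, 5, 6, 7}  B3 = {2, 4, 5, 6, 7}  B4 = {0, 4, 5, 6, 7}
Tree: B1–B2, B2–B3, B3–B4

Each bag holds 5 vertices, so the decomposition has width 4, which upper-bounds the treewidth. For the lower bound: the 5 vertex sets {3,5}, {1,6}, {2,4}, {7}, {0} are disjoint, each induces a connected subgraph, and every pair is joined by at least one edge of G. Contracting each set to a single vertex therefore yields K_{5} as a minor, and since treewidth is minor-monotone, tw(G) ≥ tw(K_{5}) = 4. Therefore the treewidth is 4.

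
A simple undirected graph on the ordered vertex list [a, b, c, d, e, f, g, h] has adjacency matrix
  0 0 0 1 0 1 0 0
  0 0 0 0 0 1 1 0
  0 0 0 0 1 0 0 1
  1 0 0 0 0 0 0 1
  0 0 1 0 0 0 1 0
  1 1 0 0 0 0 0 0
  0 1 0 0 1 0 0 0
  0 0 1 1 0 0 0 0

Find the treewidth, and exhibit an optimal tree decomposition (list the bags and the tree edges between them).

Each bag holds 3 vertices, so the decomposition has width 2, which upper-bounds the treewidth. For the lower bound, G contains the cycle e–g–b–f–a–d–h–c–e, so G is not a forest; only forests have treewidth ≤ 1, hence tw(G) ≥ 2. Hence tw(G) = 2 exactly.

Treewidth 2.
One such decomposition:
Bags: B1 = {b, e, g}  B2 = {b, e, f}  B3 = {a, e, f}  B4 = {a, d, e}  B5 = {d, e, h}  B6 = {c, e, h}
Tree: B1–B2, B2–B3, B3–B4, B4–B5, B5–B6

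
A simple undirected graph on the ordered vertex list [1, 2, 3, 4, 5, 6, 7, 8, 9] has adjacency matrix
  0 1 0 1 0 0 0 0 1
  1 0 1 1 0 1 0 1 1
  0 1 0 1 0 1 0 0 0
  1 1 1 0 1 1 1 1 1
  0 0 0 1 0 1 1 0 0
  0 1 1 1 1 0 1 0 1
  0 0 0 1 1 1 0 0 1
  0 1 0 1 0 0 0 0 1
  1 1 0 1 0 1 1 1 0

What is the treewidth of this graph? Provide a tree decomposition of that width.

Treewidth 3.
One such decomposition:
Bags: B1 = {1, 2, 4, 9}  B2 = {2, 4, 6, 9}  B3 = {2, 3, 4, 6}  B4 = {2, 4, 8, 9}  B5 = {4, 6, 7, 9}  B6 = {4, 5, 6, 7}
Tree: B1–B2, B2–B3, B2–B4, B2–B5, B5–B6

Each bag holds 4 vertices, so the decomposition has width 3, which upper-bounds the treewidth. For the lower bound, the 4 vertices {2, 4, 8, 9} are pairwise adjacent, and any tree decomposition puts a clique entirely inside one bag — forcing width ≥ 3. Combining the bounds, tw(G) = 3.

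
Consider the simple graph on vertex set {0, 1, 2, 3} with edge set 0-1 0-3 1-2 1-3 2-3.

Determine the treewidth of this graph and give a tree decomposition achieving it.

Each bag holds 3 vertices, so the decomposition has width 2, which upper-bounds the treewidth. Conversely, {0, 1, 3} is a clique of size 3, and the vertices of any clique must share a bag in every tree decomposition; so some bag has ≥ 3 vertices and tw(G) ≥ 2. The upper and lower bounds meet at 2, so that is the treewidth.

Treewidth 2.
One optimal decomposition is:
Bags: B1 = {1, 2, 3}  B2 = {0, 1, 3}
Tree: B1–B2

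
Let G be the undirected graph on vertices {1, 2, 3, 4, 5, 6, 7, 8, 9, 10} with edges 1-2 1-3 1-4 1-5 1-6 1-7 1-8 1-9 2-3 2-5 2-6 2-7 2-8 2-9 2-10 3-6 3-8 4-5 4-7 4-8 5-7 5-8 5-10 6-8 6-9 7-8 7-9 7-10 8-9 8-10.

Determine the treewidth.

4

A width-4 tree decomposition is:
Bags: B1 = {1, 2, 5, 7, 8}  B2 = {2, 5, 7, 8, 10}  B3 = {1, 2, 7, 8, 9}  B4 = {1, 4, 5, 7, 8}  B5 = {1, 2, 6, 8, 9}  B6 = {1, 2, 3, 6, 8}
Tree: B1–B2, B1–B3, B1–B4, B3–B5, B5–B6
Each bag holds 5 vertices, so the decomposition has width 4, which upper-bounds the treewidth. Conversely, {1, 2, 5, 7, 8} is a clique of size 5, and the vertices of any clique must share a bag in every tree decomposition; so some bag has ≥ 5 vertices and tw(G) ≥ 4. Therefore the treewidth is 4.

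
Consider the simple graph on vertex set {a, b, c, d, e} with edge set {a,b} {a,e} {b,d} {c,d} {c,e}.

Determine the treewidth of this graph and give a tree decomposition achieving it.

Each bag holds 3 vertices, so the decomposition has width 2, which upper-bounds the treewidth. Since d–c–e–a–b–d is a cycle in G, G is not acyclic. Forests are exactly the graphs of treewidth ≤ 1, so tw(G) ≥ 2. Hence tw(G) = 2 exactly.

Treewidth 2.
One such decomposition:
Bags: B1 = {c, d, e}  B2 = {a, d, e}  B3 = {a, b, d}
Tree: B1–B2, B2–B3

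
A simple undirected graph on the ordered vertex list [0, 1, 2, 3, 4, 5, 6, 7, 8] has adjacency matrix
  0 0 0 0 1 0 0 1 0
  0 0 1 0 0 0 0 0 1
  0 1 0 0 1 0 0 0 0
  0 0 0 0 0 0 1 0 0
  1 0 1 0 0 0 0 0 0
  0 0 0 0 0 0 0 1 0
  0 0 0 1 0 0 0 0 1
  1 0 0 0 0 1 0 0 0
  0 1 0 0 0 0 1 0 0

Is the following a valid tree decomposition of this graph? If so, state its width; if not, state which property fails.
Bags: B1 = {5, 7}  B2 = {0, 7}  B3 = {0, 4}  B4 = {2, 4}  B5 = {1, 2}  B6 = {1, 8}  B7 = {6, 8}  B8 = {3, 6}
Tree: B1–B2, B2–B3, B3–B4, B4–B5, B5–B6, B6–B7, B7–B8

Yes; width 1.

Vertex coverage: the bags together contain {0, 1, 2, 3, 4, 5, 6, 7, 8}, the full vertex set. Edge coverage: each edge of G has both endpoints in at least one bag. Running intersection: for every vertex, the bags containing it form a connected subtree. All three properties hold, so this is a valid tree decomposition of width max|bag| − 1 = 1, and hence tw(G) ≤ 1.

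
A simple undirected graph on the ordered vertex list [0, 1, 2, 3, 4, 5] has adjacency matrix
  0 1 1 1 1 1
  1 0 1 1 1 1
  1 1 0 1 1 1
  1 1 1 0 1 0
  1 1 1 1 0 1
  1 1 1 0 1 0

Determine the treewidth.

A width-4 tree decomposition is:
Bags: B1 = {0, 1, 2, 4, 5}  B2 = {0, 1, 2, 3, 4}
Tree: B1–B2
The largest bag has 5 vertices, giving width 4; this decomposition certifies tw(G) ≤ 4. For the lower bound, the 5 vertices {0, 1, 2, 3, 4} are pairwise adjacent, and any tree decomposition puts a clique entirely inside one bag — forcing width ≥ 4. Hence tw(G) = 4 exactly.

4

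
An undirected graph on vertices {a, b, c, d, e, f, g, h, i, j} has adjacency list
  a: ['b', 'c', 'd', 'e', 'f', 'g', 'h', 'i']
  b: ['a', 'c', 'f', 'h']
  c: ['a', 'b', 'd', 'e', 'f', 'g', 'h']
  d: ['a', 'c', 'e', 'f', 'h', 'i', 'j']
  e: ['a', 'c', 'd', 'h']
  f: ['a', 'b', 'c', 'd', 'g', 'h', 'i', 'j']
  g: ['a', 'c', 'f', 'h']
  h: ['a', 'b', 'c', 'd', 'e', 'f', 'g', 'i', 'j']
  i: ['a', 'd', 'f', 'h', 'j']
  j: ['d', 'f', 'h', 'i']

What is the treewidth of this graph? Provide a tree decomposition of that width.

Treewidth 4.
Bags: B1 = {a, c, d, f, h}  B2 = {a, c, f, g, h}  B3 = {a, b, c, f, h}  B4 = {a, c, d, e, h}  B5 = {a, d, f, h, i}  B6 = {d, f, h, i, j}
Tree: B1–B2, B2–B3, B1–B4, B1–B5, B5–B6

The largest bag has 5 vertices, giving width 4; this decomposition certifies tw(G) ≤ 4. On the other hand G contains the 5-clique {a, c, d, e, h}. A clique must lie in a single bag of any decomposition, so no decomposition can have width below 4. Combining the bounds, tw(G) = 4.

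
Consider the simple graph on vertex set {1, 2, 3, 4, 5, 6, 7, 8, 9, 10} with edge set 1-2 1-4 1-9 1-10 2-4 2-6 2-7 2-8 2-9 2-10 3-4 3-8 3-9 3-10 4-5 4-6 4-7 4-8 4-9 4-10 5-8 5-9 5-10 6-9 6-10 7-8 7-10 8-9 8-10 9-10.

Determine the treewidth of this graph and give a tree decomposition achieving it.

Treewidth 4.
Bags: B1 = {3, 4, 8, 9, 10}  B2 = {2, 4, 8, 9, 10}  B3 = {2, 4, 6, 9, 10}  B4 = {2, 4, 7, 8, 10}  B5 = {4, 5, 8, 9, 10}  B6 = {1, 2, 4, 9, 10}
Tree: B1–B2, B2–B3, B2–B4, B2–B5, B2–B6

The largest bag has 5 vertices, giving width 4; this decomposition certifies tw(G) ≤ 4. On the other hand G contains the 5-clique {2, 4, 8, 9, 10}. A clique must lie in a single bag of any decomposition, so no decomposition can have width below 4. Hence tw(G) = 4 exactly.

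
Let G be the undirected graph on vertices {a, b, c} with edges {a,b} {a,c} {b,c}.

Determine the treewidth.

2

A width-2 tree decomposition is:
Bags: B1 = {a, b, c}
Tree: (single bag)
A single bag containing all 3 vertices is trivially a valid decomposition of width 2. On the other hand G contains the 3-clique {a, b, c}. A clique must lie in a single bag of any decomposition, so no decomposition can have width below 2. Combining the bounds, tw(G) = 2.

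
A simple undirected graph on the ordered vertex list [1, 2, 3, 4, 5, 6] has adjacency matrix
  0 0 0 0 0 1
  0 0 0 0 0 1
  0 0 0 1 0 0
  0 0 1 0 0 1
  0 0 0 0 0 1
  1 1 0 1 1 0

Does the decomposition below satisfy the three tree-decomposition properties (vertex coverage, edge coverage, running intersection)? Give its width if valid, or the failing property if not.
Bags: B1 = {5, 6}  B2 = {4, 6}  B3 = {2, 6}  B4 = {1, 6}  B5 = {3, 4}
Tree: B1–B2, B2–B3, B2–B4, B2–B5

Checking the three conditions: (i) the bags cover all of {1, 2, 3, 4, 5, 6}; (ii) for each edge, some bag contains both endpoints; (iii) the bags containing any fixed vertex form a subtree. All hold, so the decomposition is valid with width 2 − 1 = 1.

Yes; width 1.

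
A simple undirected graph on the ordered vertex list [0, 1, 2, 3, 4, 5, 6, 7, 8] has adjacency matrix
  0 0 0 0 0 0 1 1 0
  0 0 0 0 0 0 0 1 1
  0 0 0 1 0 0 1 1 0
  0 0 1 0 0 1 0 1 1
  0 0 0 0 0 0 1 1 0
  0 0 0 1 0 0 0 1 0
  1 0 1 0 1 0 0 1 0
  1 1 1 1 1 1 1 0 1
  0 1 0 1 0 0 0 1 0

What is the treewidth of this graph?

2

A width-2 tree decomposition is:
Bags: B1 = {2, 6, 7}  B2 = {2, 3, 7}  B3 = {0, 6, 7}  B4 = {3, 5, 7}  B5 = {3, 7, 8}  B6 = {4, 6, 7}  B7 = {1, 7, 8}
Tree: B1–B2, B1–B3, B2–B4, B4–B5, B1–B6, B5–B7
The largest bag has 3 vertices, giving width 2; this decomposition certifies tw(G) ≤ 2. Conversely, {0, 6, 7} is a clique of size 3, and the vertices of any clique must share a bag in every tree decomposition; so some bag has ≥ 3 vertices and tw(G) ≥ 2. Combining the bounds, tw(G) = 2.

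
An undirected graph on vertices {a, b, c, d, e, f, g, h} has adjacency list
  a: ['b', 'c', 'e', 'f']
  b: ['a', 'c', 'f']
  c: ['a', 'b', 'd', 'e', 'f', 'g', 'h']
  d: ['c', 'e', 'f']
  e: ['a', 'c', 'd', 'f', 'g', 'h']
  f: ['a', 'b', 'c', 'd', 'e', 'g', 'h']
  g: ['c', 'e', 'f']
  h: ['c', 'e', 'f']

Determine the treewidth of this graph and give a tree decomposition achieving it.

Treewidth 3.
One optimal decomposition is:
Bags: B1 = {c, d, e, f}  B2 = {c, e, f, g}  B3 = {a, c, e, f}  B4 = {a, b, c, f}  B5 = {c, e, f, h}
Tree: B1–B2, B2–B3, B3–B4, B3–B5

Every bag has size at most 4, so the width is 4 − 1 = 3 and tw(G) ≤ 3. On the other hand G contains the 4-clique {c, d, e, f}. A clique must lie in a single bag of any decomposition, so no decomposition can have width below 3. Therefore the treewidth is 3.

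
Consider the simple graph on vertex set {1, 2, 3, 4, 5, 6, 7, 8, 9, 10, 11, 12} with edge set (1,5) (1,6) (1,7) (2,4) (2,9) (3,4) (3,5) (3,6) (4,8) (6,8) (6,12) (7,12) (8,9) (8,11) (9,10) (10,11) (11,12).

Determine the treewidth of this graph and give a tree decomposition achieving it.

Treewidth 3.
One such decomposition:
Bags: B1 = {2, 9, 10, 11}  B2 = {2, 8, 9, 11}  B3 = {2, 4, 8, 11}  B4 = {4, 8, 11, 12}  B5 = {4, 6, 8, 12}  B6 = {3, 4, 6, 12}  B7 = {3, 6, 7, 12}  B8 = {1, 3, 6, 7}  B9 = {1, 3, 5, 7}
Tree: B1–B2, B2–B3, B3–B4, B4–B5, B5–B6, B6–B7, B7–B8, B8–B9

The largest bag has 4 vertices, giving width 3; this decomposition certifies tw(G) ≤ 3. For the lower bound: the 4 vertex sets {2,9,10}, {11}, {8}, {3,4,6,12} are disjoint, each induces a connected subgraph, and every pair is joined by at least one edge of G. Contracting each set to a single vertex therefore yields K_{4} as a minor, and since treewidth is minor-monotone, tw(G) ≥ tw(K_{4}) = 3. Combining the bounds, tw(G) = 3.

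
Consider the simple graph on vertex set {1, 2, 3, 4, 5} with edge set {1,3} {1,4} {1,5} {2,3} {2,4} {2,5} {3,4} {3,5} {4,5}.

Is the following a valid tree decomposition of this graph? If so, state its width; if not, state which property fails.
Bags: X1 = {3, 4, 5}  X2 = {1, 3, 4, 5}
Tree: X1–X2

No — vertex 2 appears in no bag.

A tree decomposition must satisfy three properties: every vertex lies in some bag; for every edge, both endpoints lie together in some bag; and for every vertex, the bags containing it form a connected subtree. Here vertex 2 appears in no bag, so the decomposition is invalid.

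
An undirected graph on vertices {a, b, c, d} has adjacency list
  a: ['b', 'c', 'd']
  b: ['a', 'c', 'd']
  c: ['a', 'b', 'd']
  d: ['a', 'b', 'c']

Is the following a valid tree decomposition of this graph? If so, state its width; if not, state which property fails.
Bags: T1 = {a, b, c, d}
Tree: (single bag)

Checking the three conditions: (i) the bags cover all of {a, b, c, d}; (ii) for each edge, some bag contains both endpoints; (iii) the bags containing any fixed vertex form a subtree. All hold, so the decomposition is valid with width 4 − 1 = 3.

Yes; width 3.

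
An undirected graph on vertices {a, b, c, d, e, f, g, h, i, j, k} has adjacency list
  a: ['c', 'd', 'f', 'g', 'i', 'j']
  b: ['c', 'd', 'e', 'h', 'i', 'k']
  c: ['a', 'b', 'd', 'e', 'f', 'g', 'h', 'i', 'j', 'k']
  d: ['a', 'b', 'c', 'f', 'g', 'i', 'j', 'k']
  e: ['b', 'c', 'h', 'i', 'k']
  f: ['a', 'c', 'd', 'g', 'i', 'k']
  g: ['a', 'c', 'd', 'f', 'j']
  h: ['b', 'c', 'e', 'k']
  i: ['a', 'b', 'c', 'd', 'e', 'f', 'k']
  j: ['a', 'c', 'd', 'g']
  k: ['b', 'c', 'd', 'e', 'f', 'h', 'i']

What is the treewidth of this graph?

A width-4 tree decomposition is:
Bags: B1 = {b, c, d, i, k}  B2 = {b, c, e, i, k}  B3 = {c, d, f, i, k}  B4 = {a, c, d, f, i}  B5 = {b, c, e, h, k}  B6 = {a, c, d, f, g}  B7 = {a, c, d, g, j}
Tree: B1–B2, B1–B3, B3–B4, B2–B5, B4–B6, B6–B7
The largest bag has 5 vertices, giving width 4; this decomposition certifies tw(G) ≤ 4. For the lower bound, the 5 vertices {a, c, d, g, j} are pairwise adjacent, and any tree decomposition puts a clique entirely inside one bag — forcing width ≥ 4. The upper and lower bounds meet at 4, so that is the treewidth.

4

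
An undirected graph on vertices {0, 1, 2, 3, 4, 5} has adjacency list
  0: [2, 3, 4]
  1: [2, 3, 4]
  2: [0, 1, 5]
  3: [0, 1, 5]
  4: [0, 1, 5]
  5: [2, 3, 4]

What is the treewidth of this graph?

3

A width-3 tree decomposition is:
Bags: B1 = {0, 1, 4, 5}  B2 = {0, 1, 3, 5}  B3 = {0, 1, 2, 5}
Tree: B1–B2, B2–B3
Each bag holds 4 vertices, so the decomposition has width 3, which upper-bounds the treewidth. For the lower bound: the 4 vertex sets {4,5}, {1,3}, {0}, {2} are disjoint, each induces a connected subgraph, and every pair is joined by at least one edge of G. Contracting each set to a single vertex therefore yields K_{4} as a minor, and since treewidth is minor-monotone, tw(G) ≥ tw(K_{4}) = 3. Combining the bounds, tw(G) = 3.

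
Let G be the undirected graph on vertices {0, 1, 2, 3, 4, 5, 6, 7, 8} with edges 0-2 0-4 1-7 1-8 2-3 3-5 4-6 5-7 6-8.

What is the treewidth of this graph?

A width-2 tree decomposition is:
Bags: B1 = {0, 4, 6}  B2 = {0, 2, 6}  B3 = {2, 3, 6}  B4 = {3, 5, 6}  B5 = {5, 6, 7}  B6 = {1, 6, 7}  B7 = {1, 6, 8}
Tree: B1–B2, B2–B3, B3–B4, B4–B5, B5–B6, B6–B7
The largest bag has 3 vertices, giving width 2; this decomposition certifies tw(G) ≤ 2. Since 6–4–0–2–3–5–7–1–8–6 is a cycle in G, G is not acyclic. Forests are exactly the graphs of treewidth ≤ 1, so tw(G) ≥ 2. Hence tw(G) = 2 exactly.

2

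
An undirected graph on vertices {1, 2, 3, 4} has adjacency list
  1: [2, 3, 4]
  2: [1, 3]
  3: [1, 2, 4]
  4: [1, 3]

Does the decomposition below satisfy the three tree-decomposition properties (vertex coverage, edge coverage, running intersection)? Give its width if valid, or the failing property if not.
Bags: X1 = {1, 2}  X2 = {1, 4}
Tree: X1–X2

No — vertex 3 appears in no bag.

A tree decomposition must satisfy three properties: every vertex lies in some bag; for every edge, both endpoints lie together in some bag; and for every vertex, the bags containing it form a connected subtree. Here vertex 3 appears in no bag, so the decomposition is invalid.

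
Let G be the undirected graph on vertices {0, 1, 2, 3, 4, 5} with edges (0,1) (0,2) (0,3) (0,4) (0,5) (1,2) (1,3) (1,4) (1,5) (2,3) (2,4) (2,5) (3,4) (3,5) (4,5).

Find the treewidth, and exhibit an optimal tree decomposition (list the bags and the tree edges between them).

With just one bag of size 6, the width is 6 − 1 = 5, so tw(G) ≤ 5. For the lower bound, the 6 vertices {0, 1, 2, 3, 4, 5} are pairwise adjacent, and any tree decomposition puts a clique entirely inside one bag — forcing width ≥ 5. Hence tw(G) = 5 exactly.

Treewidth 5.
One optimal decomposition is:
Bags: B1 = {0, 1, 2, 3, 4, 5}
Tree: (single bag)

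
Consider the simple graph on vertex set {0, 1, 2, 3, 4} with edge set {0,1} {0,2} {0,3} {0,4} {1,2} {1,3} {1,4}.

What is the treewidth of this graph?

A width-2 tree decomposition is:
Bags: B1 = {0, 1, 4}  B2 = {0, 1, 2}  B3 = {0, 1, 3}
Tree: B1–B2, B2–B3
The largest bag has 3 vertices, giving width 2; this decomposition certifies tw(G) ≤ 2. Conversely, {0, 1, 2} is a clique of size 3, and the vertices of any clique must share a bag in every tree decomposition; so some bag has ≥ 3 vertices and tw(G) ≥ 2. The upper and lower bounds meet at 2, so that is the treewidth.

2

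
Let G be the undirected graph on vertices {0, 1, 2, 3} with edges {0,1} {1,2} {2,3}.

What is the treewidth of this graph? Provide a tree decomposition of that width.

Every bag has size at most 2, so the width is 2 − 1 = 1 and tw(G) ≤ 1. Since G has at least one edge (e.g. 3–2), it is not an edgeless graph, so tw(G) ≥ 1. Therefore the treewidth is 1.

Treewidth 1.
One such decomposition:
Bags: B1 = {2, 3}  B2 = {1, 2}  B3 = {0, 1}
Tree: B1–B2, B2–B3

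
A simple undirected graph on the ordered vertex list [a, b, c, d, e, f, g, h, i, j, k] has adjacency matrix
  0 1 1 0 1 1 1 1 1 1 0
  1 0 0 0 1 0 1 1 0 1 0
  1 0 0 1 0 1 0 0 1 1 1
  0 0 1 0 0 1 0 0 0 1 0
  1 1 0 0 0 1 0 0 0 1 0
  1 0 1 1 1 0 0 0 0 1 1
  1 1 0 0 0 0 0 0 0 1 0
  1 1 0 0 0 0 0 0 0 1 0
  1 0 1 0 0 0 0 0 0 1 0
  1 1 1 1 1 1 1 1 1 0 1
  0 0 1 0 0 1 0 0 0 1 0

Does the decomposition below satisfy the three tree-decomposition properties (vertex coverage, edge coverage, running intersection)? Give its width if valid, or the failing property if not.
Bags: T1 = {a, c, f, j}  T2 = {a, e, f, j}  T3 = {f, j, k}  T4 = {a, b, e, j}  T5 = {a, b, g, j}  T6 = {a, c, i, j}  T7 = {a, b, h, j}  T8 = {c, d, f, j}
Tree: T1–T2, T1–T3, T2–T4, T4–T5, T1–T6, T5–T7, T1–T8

No — edge (c,k) lies in no bag.

A tree decomposition must satisfy three properties: every vertex lies in some bag; for every edge, both endpoints lie together in some bag; and for every vertex, the bags containing it form a connected subtree. Here edge (c,k) lies in no bag, so the decomposition is invalid.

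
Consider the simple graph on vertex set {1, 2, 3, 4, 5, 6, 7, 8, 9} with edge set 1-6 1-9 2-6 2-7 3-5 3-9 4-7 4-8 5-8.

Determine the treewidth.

2

A width-2 tree decomposition is:
Bags: B1 = {1, 3, 9}  B2 = {1, 3, 5}  B3 = {1, 5, 8}  B4 = {1, 4, 8}  B5 = {1, 4, 7}  B6 = {1, 2, 7}  B7 = {1, 2, 6}
Tree: B1–B2, B2–B3, B3–B4, B4–B5, B5–B6, B6–B7
Every bag has size at most 3, so the width is 3 − 1 = 2 and tw(G) ≤ 2. For the lower bound, G contains the cycle 1–9–3–5–8–4–7–2–6–1, so G is not a forest; only forests have treewidth ≤ 1, hence tw(G) ≥ 2. Hence tw(G) = 2 exactly.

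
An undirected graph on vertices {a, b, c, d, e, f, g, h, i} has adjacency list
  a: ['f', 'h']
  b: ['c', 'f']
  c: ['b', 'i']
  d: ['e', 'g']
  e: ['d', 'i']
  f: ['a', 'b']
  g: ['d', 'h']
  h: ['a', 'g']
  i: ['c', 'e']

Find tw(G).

2

A width-2 tree decomposition is:
Bags: B1 = {d, e, i}  B2 = {d, g, i}  B3 = {g, h, i}  B4 = {a, h, i}  B5 = {a, f, i}  B6 = {b, f, i}  B7 = {b, c, i}
Tree: B1–B2, B2–B3, B3–B4, B4–B5, B5–B6, B6–B7
Each bag holds 3 vertices, so the decomposition has width 2, which upper-bounds the treewidth. For the lower bound, G contains the cycle i–e–d–g–h–a–f–b–c–i, so G is not a forest; only forests have treewidth ≤ 1, hence tw(G) ≥ 2. Combining the bounds, tw(G) = 2.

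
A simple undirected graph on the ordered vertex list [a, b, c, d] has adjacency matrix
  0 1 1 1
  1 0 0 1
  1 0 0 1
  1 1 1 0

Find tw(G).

2

A width-2 tree decomposition is:
Bags: B1 = {a, c, d}  B2 = {a, b, d}
Tree: B1–B2
The largest bag has 3 vertices, giving width 2; this decomposition certifies tw(G) ≤ 2. Conversely, {a, c, d} is a clique of size 3, and the vertices of any clique must share a bag in every tree decomposition; so some bag has ≥ 3 vertices and tw(G) ≥ 2. The upper and lower bounds meet at 2, so that is the treewidth.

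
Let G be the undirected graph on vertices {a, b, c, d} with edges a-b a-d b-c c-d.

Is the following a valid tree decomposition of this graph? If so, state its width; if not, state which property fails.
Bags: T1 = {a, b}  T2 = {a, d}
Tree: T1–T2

A tree decomposition must satisfy three properties: every vertex lies in some bag; for every edge, both endpoints lie together in some bag; and for every vertex, the bags containing it form a connected subtree. Here vertex c appears in no bag, so the decomposition is invalid.

No — vertex c appears in no bag.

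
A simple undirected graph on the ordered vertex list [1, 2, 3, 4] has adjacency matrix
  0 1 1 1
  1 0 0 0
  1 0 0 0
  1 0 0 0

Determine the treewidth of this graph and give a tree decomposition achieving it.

Treewidth 1.
One optimal decomposition is:
Bags: B1 = {1, 2}  B2 = {1, 4}  B3 = {1, 3}
Tree: B1–B2, B2–B3

The largest bag has 2 vertices, giving width 1; this decomposition certifies tw(G) ≤ 1. Since G has at least one edge (e.g. 1–2), it is not an edgeless graph, so tw(G) ≥ 1. Combining the bounds, tw(G) = 1.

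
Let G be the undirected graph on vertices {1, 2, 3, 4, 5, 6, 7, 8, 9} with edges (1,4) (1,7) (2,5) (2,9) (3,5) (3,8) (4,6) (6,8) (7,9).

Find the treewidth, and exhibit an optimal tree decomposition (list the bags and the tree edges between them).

Treewidth 2.
One such decomposition:
Bags: B1 = {1, 4, 6}  B2 = {1, 6, 7}  B3 = {6, 7, 9}  B4 = {2, 6, 9}  B5 = {2, 5, 6}  B6 = {3, 5, 6}  B7 = {3, 6, 8}
Tree: B1–B2, B2–B3, B3–B4, B4–B5, B5–B6, B6–B7

Each bag holds 3 vertices, so the decomposition has width 2, which upper-bounds the treewidth. Since 6–4–1–7–9–2–5–3–8–6 is a cycle in G, G is not acyclic. Forests are exactly the graphs of treewidth ≤ 1, so tw(G) ≥ 2. Combining the bounds, tw(G) = 2.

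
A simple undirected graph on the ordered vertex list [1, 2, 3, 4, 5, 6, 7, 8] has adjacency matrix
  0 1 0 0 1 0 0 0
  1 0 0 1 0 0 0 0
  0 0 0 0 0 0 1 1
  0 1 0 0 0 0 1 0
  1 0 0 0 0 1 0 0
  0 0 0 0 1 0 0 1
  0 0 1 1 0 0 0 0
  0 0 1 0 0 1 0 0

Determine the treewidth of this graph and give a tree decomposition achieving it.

Treewidth 2.
Bags: B1 = {3, 4, 7}  B2 = {2, 3, 4}  B3 = {1, 2, 3}  B4 = {1, 3, 5}  B5 = {3, 5, 6}  B6 = {3, 6, 8}
Tree: B1–B2, B2–B3, B3–B4, B4–B5, B5–B6

Each bag holds 3 vertices, so the decomposition has width 2, which upper-bounds the treewidth. The edges 3–7–4–2–1–5–6–8–3 form a cycle, so G is not a tree and its treewidth is at least 2. Therefore the treewidth is 2.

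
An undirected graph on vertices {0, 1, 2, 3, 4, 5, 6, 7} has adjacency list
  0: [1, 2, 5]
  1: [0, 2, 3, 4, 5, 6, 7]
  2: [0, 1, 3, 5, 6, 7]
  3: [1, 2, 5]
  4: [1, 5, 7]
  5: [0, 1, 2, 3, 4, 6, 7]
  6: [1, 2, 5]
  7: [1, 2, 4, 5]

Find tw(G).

A width-3 tree decomposition is:
Bags: B1 = {1, 2, 5, 7}  B2 = {0, 1, 2, 5}  B3 = {1, 2, 3, 5}  B4 = {1, 4, 5, 7}  B5 = {1, 2, 5, 6}
Tree: B1–B2, B2–B3, B1–B4, B1–B5
Each bag holds 4 vertices, so the decomposition has width 3, which upper-bounds the treewidth. For the lower bound, the 4 vertices {0, 1, 2, 5} are pairwise adjacent, and any tree decomposition puts a clique entirely inside one bag — forcing width ≥ 3. Combining the bounds, tw(G) = 3.

3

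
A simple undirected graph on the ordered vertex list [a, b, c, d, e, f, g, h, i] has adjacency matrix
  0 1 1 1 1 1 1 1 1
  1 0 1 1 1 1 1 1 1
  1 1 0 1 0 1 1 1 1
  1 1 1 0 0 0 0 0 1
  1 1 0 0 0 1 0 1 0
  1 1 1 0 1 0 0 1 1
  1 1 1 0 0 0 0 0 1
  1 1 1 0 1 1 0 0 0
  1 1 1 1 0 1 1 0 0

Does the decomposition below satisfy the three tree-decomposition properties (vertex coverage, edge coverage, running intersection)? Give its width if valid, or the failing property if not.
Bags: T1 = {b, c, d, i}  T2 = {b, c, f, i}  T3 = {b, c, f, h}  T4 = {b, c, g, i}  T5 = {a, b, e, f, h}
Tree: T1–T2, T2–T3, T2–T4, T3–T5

No — edge (i,a) lies in no bag.

A tree decomposition must satisfy three properties: every vertex lies in some bag; for every edge, both endpoints lie together in some bag; and for every vertex, the bags containing it form a connected subtree. Here edge (i,a) lies in no bag, so the decomposition is invalid.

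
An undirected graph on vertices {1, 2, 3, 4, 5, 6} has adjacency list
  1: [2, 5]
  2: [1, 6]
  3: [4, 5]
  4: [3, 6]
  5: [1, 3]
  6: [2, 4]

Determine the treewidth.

A width-2 tree decomposition is:
Bags: B1 = {3, 4, 5}  B2 = {1, 4, 5}  B3 = {1, 2, 4}  B4 = {2, 4, 6}
Tree: B1–B2, B2–B3, B3–B4
Each bag holds 3 vertices, so the decomposition has width 2, which upper-bounds the treewidth. The edges 4–3–5–1–2–6–4 form a cycle, so G is not a tree and its treewidth is at least 2. The upper and lower bounds meet at 2, so that is the treewidth.

2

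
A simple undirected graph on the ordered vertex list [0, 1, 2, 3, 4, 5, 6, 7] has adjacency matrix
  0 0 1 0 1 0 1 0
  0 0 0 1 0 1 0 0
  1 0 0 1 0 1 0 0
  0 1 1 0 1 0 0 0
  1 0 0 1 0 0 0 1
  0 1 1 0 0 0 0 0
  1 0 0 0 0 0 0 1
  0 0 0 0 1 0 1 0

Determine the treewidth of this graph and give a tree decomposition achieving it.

Treewidth 2.
One optimal decomposition is:
Bags: B1 = {4, 6, 7}  B2 = {0, 4, 6}  B3 = {0, 3, 4}  B4 = {0, 2, 3}  B5 = {1, 2, 3}  B6 = {1, 2, 5}
Tree: B1–B2, B2–B3, B3–B4, B4–B5, B5–B6

Every bag has size at most 3, so the width is 3 − 1 = 2 and tw(G) ≤ 2. Since 7–6–0–4–7 is a cycle in G, G is not acyclic. Forests are exactly the graphs of treewidth ≤ 1, so tw(G) ≥ 2. Therefore the treewidth is 2.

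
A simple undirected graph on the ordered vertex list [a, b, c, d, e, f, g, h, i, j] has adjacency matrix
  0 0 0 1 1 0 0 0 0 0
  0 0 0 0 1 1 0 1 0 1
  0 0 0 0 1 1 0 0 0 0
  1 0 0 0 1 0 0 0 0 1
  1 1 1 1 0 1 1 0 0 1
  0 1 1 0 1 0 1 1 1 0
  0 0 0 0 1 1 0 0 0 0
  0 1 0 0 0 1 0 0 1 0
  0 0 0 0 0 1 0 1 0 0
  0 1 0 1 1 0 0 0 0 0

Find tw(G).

2

A width-2 tree decomposition is:
Bags: B1 = {f, h, i}  B2 = {b, f, h}  B3 = {b, e, f}  B4 = {e, f, g}  B5 = {c, e, f}  B6 = {b, e, j}  B7 = {d, e, j}  B8 = {a, d, e}
Tree: B1–B2, B2–B3, B3–B4, B4–B5, B3–B6, B6–B7, B7–B8
Every bag has size at most 3, so the width is 3 − 1 = 2 and tw(G) ≤ 2. For the lower bound, the 3 vertices {d, e, j} are pairwise adjacent, and any tree decomposition puts a clique entirely inside one bag — forcing width ≥ 2. Combining the bounds, tw(G) = 2.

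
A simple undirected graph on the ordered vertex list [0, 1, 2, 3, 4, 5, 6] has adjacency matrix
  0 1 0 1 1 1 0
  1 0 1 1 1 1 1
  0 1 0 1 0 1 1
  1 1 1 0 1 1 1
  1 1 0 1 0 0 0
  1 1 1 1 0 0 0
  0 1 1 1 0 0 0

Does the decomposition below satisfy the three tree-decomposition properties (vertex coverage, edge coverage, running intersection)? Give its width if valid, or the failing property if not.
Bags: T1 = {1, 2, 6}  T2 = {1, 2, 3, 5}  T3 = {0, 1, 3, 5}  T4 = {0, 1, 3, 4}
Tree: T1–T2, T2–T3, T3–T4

A tree decomposition must satisfy three properties: every vertex lies in some bag; for every edge, both endpoints lie together in some bag; and for every vertex, the bags containing it form a connected subtree. Here edge (3,6) lies in no bag, so the decomposition is invalid.

No — edge (3,6) lies in no bag.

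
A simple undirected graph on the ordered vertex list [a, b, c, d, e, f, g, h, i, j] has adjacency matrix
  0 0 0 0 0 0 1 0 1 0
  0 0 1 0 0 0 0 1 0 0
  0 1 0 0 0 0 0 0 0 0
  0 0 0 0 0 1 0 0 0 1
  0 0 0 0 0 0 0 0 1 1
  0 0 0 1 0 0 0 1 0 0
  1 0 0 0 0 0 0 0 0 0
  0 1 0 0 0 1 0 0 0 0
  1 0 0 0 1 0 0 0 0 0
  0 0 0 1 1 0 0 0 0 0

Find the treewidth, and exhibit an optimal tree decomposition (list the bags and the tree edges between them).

The largest bag has 2 vertices, giving width 1; this decomposition certifies tw(G) ≤ 1. Any graph with an edge has treewidth ≥ 1, and G has the edge c–b. Therefore the treewidth is 1.

Treewidth 1.
Bags: B1 = {b, c}  B2 = {b, h}  B3 = {f, h}  B4 = {d, f}  B5 = {d, j}  B6 = {e, j}  B7 = {e, i}  B8 = {a, i}  B9 = {a, g}
Tree: B1–B2, B2–B3, B3–B4, B4–B5, B5–B6, B6–B7, B7–B8, B8–B9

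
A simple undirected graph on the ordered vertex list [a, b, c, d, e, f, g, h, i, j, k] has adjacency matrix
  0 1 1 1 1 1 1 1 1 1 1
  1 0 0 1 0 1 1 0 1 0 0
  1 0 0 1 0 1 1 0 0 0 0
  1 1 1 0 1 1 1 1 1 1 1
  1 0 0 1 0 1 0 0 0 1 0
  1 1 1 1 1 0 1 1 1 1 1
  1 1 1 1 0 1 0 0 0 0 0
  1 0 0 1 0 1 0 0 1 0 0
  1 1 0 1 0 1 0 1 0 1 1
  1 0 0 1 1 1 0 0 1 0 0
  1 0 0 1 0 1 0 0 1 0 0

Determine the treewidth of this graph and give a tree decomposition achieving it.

Each bag holds 5 vertices, so the decomposition has width 4, which upper-bounds the treewidth. On the other hand G contains the 5-clique {a, c, d, f, g}. A clique must lie in a single bag of any decomposition, so no decomposition can have width below 4. Hence tw(G) = 4 exactly.

Treewidth 4.
Bags: B1 = {a, d, f, i, k}  B2 = {a, b, d, f, i}  B3 = {a, d, f, h, i}  B4 = {a, d, f, i, j}  B5 = {a, d, e, f, j}  B6 = {a, b, d, f, g}  B7 = {a, c, d, f, g}
Tree: B1–B2, B1–B3, B2–B4, B4–B5, B2–B6, B6–B7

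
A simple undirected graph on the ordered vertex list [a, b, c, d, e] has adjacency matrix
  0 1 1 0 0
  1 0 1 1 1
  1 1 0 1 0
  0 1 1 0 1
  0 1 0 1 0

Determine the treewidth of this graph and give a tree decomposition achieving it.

The largest bag has 3 vertices, giving width 2; this decomposition certifies tw(G) ≤ 2. Conversely, {b, d, e} is a clique of size 3, and the vertices of any clique must share a bag in every tree decomposition; so some bag has ≥ 3 vertices and tw(G) ≥ 2. Hence tw(G) = 2 exactly.

Treewidth 2.
One such decomposition:
Bags: B1 = {a, b, c}  B2 = {b, c, d}  B3 = {b, d, e}
Tree: B1–B2, B2–B3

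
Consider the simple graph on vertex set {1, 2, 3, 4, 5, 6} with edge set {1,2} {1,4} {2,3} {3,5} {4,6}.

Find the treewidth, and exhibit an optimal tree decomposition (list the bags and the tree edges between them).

Treewidth 1.
One optimal decomposition is:
Bags: B1 = {3, 5}  B2 = {2, 3}  B3 = {1, 2}  B4 = {1, 4}  B5 = {4, 6}
Tree: B1–B2, B2–B3, B3–B4, B4–B5

Every bag has size at most 2, so the width is 2 − 1 = 1 and tw(G) ≤ 1. G has an edge, so its treewidth is at least 1. Hence tw(G) = 1 exactly.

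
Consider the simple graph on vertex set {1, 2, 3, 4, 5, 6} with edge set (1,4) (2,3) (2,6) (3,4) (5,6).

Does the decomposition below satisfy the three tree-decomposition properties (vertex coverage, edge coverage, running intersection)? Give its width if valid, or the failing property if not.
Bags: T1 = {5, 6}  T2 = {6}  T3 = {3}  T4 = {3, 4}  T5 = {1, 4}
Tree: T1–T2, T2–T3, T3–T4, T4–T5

No — vertex 2 appears in no bag.

A tree decomposition must satisfy three properties: every vertex lies in some bag; for every edge, both endpoints lie together in some bag; and for every vertex, the bags containing it form a connected subtree. Here vertex 2 appears in no bag, so the decomposition is invalid.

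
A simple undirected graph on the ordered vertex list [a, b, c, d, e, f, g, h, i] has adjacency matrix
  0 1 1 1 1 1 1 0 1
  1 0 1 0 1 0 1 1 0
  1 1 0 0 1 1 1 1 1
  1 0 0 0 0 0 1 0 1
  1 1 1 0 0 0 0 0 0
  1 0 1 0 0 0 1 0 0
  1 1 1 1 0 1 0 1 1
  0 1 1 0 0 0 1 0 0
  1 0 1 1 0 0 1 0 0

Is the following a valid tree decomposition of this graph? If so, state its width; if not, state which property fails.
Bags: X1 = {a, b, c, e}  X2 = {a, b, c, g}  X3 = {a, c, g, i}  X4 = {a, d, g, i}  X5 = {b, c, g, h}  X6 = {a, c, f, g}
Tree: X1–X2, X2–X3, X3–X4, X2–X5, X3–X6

Yes; width 3.

Checking the three conditions: (i) the bags cover all of {a, b, c, d, e, f, g, h, i}; (ii) for each edge, some bag contains both endpoints; (iii) the bags containing any fixed vertex form a subtree. All hold, so the decomposition is valid with width 4 − 1 = 3.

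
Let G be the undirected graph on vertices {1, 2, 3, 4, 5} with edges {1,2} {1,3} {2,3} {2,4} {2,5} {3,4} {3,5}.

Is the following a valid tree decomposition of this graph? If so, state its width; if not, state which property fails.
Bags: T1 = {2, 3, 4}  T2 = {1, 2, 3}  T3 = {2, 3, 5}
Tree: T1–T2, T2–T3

Yes; width 2.

Every vertex of G appears in some bag (union = {1, 2, 3, 4, 5}); every edge is covered by a bag; and for each vertex v the set of bags containing v is connected in the bag tree. The decomposition is therefore valid. The largest bag has 3 vertices, so the width is 2.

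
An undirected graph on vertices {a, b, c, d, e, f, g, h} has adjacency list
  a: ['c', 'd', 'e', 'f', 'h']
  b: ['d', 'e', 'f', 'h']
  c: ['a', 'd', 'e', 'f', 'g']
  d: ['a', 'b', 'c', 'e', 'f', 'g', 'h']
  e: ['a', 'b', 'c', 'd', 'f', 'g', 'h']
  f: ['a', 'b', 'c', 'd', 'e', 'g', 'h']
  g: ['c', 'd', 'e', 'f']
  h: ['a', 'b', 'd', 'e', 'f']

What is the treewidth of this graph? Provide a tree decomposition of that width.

Treewidth 4.
Bags: B1 = {a, d, e, f, h}  B2 = {b, d, e, f, h}  B3 = {a, c, d, e, f}  B4 = {c, d, e, f, g}
Tree: B1–B2, B1–B3, B3–B4

Every bag has size at most 5, so the width is 5 − 1 = 4 and tw(G) ≤ 4. Conversely, {c, d, e, f, g} is a clique of size 5, and the vertices of any clique must share a bag in every tree decomposition; so some bag has ≥ 5 vertices and tw(G) ≥ 4. Hence tw(G) = 4 exactly.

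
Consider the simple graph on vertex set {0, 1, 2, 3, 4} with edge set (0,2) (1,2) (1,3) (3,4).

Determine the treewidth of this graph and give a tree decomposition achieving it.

The largest bag has 2 vertices, giving width 1; this decomposition certifies tw(G) ≤ 1. G has an edge, so its treewidth is at least 1. The upper and lower bounds meet at 1, so that is the treewidth.

Treewidth 1.
One optimal decomposition is:
Bags: B1 = {1, 2}  B2 = {1, 3}  B3 = {3, 4}  B4 = {0, 2}
Tree: B1–B2, B2–B3, B1–B4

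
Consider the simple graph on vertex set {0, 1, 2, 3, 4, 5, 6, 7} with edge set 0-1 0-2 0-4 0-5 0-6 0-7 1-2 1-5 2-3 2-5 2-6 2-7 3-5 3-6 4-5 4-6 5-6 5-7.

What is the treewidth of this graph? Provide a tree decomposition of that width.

Each bag holds 4 vertices, so the decomposition has width 3, which upper-bounds the treewidth. On the other hand G contains the 4-clique {0, 1, 2, 5}. A clique must lie in a single bag of any decomposition, so no decomposition can have width below 3. The upper and lower bounds meet at 3, so that is the treewidth.

Treewidth 3.
Bags: B1 = {0, 4, 5, 6}  B2 = {0, 2, 5, 6}  B3 = {2, 3, 5, 6}  B4 = {0, 1, 2, 5}  B5 = {0, 2, 5, 7}
Tree: B1–B2, B2–B3, B2–B4, B2–B5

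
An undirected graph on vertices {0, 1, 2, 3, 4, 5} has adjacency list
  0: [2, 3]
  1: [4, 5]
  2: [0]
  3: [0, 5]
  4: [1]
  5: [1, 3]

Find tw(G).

1

A width-1 tree decomposition is:
Bags: B1 = {1, 4}  B2 = {1, 5}  B3 = {3, 5}  B4 = {0, 3}  B5 = {0, 2}
Tree: B1–B2, B2–B3, B3–B4, B4–B5
Every bag has size at most 2, so the width is 2 − 1 = 1 and tw(G) ≤ 1. Since G has at least one edge (e.g. 4–1), it is not an edgeless graph, so tw(G) ≥ 1. Therefore the treewidth is 1.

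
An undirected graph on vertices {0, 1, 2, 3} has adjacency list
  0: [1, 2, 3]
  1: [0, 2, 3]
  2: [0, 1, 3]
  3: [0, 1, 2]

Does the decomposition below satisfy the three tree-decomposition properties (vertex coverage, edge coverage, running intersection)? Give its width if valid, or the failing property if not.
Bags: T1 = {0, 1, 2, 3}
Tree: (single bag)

Yes; width 3.

Checking the three conditions: (i) the bags cover all of {0, 1, 2, 3}; (ii) for each edge, some bag contains both endpoints; (iii) the bags containing any fixed vertex form a subtree. All hold, so the decomposition is valid with width 4 − 1 = 3.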